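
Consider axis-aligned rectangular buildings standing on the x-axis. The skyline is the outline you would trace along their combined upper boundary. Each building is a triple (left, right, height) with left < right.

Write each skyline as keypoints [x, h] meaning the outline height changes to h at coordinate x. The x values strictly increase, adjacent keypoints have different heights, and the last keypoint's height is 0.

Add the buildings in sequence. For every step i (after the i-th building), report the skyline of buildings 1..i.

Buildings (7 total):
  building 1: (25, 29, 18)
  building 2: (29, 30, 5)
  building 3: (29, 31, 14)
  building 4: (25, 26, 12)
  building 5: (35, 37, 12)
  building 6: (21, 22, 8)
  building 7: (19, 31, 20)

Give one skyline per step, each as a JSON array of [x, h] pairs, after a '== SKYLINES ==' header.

== SKYLINES ==
[[25,18],[29,0]]
[[25,18],[29,5],[30,0]]
[[25,18],[29,14],[31,0]]
[[25,18],[29,14],[31,0]]
[[25,18],[29,14],[31,0],[35,12],[37,0]]
[[21,8],[22,0],[25,18],[29,14],[31,0],[35,12],[37,0]]
[[19,20],[31,0],[35,12],[37,0]]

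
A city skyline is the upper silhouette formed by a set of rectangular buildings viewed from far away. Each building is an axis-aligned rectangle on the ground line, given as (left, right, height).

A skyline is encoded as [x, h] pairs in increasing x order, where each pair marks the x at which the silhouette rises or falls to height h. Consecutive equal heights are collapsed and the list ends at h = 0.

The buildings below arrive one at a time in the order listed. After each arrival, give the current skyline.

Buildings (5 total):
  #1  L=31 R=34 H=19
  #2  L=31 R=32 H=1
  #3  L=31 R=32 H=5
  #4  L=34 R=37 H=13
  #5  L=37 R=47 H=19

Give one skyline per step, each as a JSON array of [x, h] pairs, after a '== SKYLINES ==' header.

== SKYLINES ==
[[31,19],[34,0]]
[[31,19],[34,0]]
[[31,19],[34,0]]
[[31,19],[34,13],[37,0]]
[[31,19],[34,13],[37,19],[47,0]]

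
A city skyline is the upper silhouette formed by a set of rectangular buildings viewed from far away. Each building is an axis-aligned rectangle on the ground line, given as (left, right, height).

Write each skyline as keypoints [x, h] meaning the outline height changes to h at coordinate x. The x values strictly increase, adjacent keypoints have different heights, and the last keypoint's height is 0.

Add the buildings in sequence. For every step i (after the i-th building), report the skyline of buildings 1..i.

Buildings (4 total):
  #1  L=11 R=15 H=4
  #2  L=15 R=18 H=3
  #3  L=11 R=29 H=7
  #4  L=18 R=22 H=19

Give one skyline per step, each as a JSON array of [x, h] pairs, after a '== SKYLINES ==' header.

== SKYLINES ==
[[11,4],[15,0]]
[[11,4],[15,3],[18,0]]
[[11,7],[29,0]]
[[11,7],[18,19],[22,7],[29,0]]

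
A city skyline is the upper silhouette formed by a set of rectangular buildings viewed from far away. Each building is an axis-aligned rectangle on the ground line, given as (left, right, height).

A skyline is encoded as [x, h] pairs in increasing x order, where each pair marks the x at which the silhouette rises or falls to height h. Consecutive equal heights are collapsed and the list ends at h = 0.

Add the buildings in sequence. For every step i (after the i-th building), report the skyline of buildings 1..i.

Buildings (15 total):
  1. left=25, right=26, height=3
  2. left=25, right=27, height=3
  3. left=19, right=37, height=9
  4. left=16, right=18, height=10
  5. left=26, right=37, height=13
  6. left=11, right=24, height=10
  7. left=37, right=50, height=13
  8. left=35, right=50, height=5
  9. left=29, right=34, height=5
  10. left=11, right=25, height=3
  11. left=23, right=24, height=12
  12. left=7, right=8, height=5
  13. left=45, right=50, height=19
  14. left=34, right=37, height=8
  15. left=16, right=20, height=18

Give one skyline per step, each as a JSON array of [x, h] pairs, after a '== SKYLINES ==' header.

== SKYLINES ==
[[25,3],[26,0]]
[[25,3],[27,0]]
[[19,9],[37,0]]
[[16,10],[18,0],[19,9],[37,0]]
[[16,10],[18,0],[19,9],[26,13],[37,0]]
[[11,10],[24,9],[26,13],[37,0]]
[[11,10],[24,9],[26,13],[50,0]]
[[11,10],[24,9],[26,13],[50,0]]
[[11,10],[24,9],[26,13],[50,0]]
[[11,10],[24,9],[26,13],[50,0]]
[[11,10],[23,12],[24,9],[26,13],[50,0]]
[[7,5],[8,0],[11,10],[23,12],[24,9],[26,13],[50,0]]
[[7,5],[8,0],[11,10],[23,12],[24,9],[26,13],[45,19],[50,0]]
[[7,5],[8,0],[11,10],[23,12],[24,9],[26,13],[45,19],[50,0]]
[[7,5],[8,0],[11,10],[16,18],[20,10],[23,12],[24,9],[26,13],[45,19],[50,0]]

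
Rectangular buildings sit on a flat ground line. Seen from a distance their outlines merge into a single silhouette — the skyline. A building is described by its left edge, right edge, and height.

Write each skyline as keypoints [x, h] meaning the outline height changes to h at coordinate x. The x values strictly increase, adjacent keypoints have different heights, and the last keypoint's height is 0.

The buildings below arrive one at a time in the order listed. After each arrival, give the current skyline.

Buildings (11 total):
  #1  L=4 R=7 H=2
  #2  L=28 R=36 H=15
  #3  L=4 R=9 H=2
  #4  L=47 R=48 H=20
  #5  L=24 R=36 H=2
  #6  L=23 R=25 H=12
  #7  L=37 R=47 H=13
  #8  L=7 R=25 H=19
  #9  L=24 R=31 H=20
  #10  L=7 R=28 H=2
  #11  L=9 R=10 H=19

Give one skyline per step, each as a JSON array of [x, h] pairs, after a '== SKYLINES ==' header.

== SKYLINES ==
[[4,2],[7,0]]
[[4,2],[7,0],[28,15],[36,0]]
[[4,2],[9,0],[28,15],[36,0]]
[[4,2],[9,0],[28,15],[36,0],[47,20],[48,0]]
[[4,2],[9,0],[24,2],[28,15],[36,0],[47,20],[48,0]]
[[4,2],[9,0],[23,12],[25,2],[28,15],[36,0],[47,20],[48,0]]
[[4,2],[9,0],[23,12],[25,2],[28,15],[36,0],[37,13],[47,20],[48,0]]
[[4,2],[7,19],[25,2],[28,15],[36,0],[37,13],[47,20],[48,0]]
[[4,2],[7,19],[24,20],[31,15],[36,0],[37,13],[47,20],[48,0]]
[[4,2],[7,19],[24,20],[31,15],[36,0],[37,13],[47,20],[48,0]]
[[4,2],[7,19],[24,20],[31,15],[36,0],[37,13],[47,20],[48,0]]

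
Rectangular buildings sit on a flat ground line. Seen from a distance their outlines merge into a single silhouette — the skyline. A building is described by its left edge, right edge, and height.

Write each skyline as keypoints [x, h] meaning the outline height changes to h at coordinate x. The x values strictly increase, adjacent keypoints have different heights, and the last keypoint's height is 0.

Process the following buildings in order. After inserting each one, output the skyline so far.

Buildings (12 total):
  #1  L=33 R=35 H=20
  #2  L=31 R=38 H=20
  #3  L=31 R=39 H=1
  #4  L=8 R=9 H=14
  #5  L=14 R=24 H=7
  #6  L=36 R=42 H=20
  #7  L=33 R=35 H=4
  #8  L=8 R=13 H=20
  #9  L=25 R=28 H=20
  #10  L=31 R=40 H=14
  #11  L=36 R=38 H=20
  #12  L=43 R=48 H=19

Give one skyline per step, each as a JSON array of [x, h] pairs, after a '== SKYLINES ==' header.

== SKYLINES ==
[[33,20],[35,0]]
[[31,20],[38,0]]
[[31,20],[38,1],[39,0]]
[[8,14],[9,0],[31,20],[38,1],[39,0]]
[[8,14],[9,0],[14,7],[24,0],[31,20],[38,1],[39,0]]
[[8,14],[9,0],[14,7],[24,0],[31,20],[42,0]]
[[8,14],[9,0],[14,7],[24,0],[31,20],[42,0]]
[[8,20],[13,0],[14,7],[24,0],[31,20],[42,0]]
[[8,20],[13,0],[14,7],[24,0],[25,20],[28,0],[31,20],[42,0]]
[[8,20],[13,0],[14,7],[24,0],[25,20],[28,0],[31,20],[42,0]]
[[8,20],[13,0],[14,7],[24,0],[25,20],[28,0],[31,20],[42,0]]
[[8,20],[13,0],[14,7],[24,0],[25,20],[28,0],[31,20],[42,0],[43,19],[48,0]]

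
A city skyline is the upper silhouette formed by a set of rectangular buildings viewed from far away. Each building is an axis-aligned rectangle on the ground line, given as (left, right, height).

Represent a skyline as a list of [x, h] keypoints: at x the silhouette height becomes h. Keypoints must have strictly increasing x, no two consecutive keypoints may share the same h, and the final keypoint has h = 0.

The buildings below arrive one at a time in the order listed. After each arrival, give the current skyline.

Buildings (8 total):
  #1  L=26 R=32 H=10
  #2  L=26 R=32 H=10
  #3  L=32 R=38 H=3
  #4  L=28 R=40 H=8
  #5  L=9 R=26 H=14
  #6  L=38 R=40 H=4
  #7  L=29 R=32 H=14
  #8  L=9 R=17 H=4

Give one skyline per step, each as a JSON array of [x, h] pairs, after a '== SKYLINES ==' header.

== SKYLINES ==
[[26,10],[32,0]]
[[26,10],[32,0]]
[[26,10],[32,3],[38,0]]
[[26,10],[32,8],[40,0]]
[[9,14],[26,10],[32,8],[40,0]]
[[9,14],[26,10],[32,8],[40,0]]
[[9,14],[26,10],[29,14],[32,8],[40,0]]
[[9,14],[26,10],[29,14],[32,8],[40,0]]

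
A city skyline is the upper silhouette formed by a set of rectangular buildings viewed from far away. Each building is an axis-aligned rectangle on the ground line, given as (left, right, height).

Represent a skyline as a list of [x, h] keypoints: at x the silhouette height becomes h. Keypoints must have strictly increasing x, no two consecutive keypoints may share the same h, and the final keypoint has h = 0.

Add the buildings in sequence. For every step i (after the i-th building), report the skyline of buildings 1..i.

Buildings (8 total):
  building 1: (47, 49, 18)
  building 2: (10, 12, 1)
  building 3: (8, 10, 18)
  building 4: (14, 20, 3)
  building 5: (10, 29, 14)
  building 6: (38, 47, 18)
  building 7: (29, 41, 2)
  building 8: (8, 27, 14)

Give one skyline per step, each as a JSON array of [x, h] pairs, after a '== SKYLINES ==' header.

== SKYLINES ==
[[47,18],[49,0]]
[[10,1],[12,0],[47,18],[49,0]]
[[8,18],[10,1],[12,0],[47,18],[49,0]]
[[8,18],[10,1],[12,0],[14,3],[20,0],[47,18],[49,0]]
[[8,18],[10,14],[29,0],[47,18],[49,0]]
[[8,18],[10,14],[29,0],[38,18],[49,0]]
[[8,18],[10,14],[29,2],[38,18],[49,0]]
[[8,18],[10,14],[29,2],[38,18],[49,0]]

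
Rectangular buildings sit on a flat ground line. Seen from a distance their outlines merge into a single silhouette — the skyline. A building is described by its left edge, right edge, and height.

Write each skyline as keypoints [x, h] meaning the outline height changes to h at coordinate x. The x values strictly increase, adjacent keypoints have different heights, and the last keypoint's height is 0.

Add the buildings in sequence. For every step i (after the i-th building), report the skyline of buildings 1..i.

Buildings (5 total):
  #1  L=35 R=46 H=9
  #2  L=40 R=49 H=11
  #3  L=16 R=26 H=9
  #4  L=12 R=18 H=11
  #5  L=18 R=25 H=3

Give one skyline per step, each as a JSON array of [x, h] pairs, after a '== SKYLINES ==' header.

== SKYLINES ==
[[35,9],[46,0]]
[[35,9],[40,11],[49,0]]
[[16,9],[26,0],[35,9],[40,11],[49,0]]
[[12,11],[18,9],[26,0],[35,9],[40,11],[49,0]]
[[12,11],[18,9],[26,0],[35,9],[40,11],[49,0]]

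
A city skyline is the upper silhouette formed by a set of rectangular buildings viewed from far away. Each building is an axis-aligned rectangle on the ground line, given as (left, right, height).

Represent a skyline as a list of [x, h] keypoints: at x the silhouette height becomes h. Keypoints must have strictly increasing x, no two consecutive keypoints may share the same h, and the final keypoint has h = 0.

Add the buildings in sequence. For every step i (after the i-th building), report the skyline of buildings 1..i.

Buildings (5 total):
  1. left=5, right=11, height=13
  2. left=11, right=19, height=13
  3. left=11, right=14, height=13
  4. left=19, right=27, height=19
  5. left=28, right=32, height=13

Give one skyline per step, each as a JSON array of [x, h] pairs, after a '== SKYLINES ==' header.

== SKYLINES ==
[[5,13],[11,0]]
[[5,13],[19,0]]
[[5,13],[19,0]]
[[5,13],[19,19],[27,0]]
[[5,13],[19,19],[27,0],[28,13],[32,0]]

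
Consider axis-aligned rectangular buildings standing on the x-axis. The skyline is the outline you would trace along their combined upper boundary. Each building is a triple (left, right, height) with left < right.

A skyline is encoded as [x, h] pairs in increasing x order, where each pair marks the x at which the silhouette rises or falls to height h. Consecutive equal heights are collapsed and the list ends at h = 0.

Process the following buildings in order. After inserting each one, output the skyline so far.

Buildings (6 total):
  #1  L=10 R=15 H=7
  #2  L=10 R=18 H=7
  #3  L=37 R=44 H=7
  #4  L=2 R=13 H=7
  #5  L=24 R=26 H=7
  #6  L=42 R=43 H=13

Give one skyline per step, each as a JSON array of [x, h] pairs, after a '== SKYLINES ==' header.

== SKYLINES ==
[[10,7],[15,0]]
[[10,7],[18,0]]
[[10,7],[18,0],[37,7],[44,0]]
[[2,7],[18,0],[37,7],[44,0]]
[[2,7],[18,0],[24,7],[26,0],[37,7],[44,0]]
[[2,7],[18,0],[24,7],[26,0],[37,7],[42,13],[43,7],[44,0]]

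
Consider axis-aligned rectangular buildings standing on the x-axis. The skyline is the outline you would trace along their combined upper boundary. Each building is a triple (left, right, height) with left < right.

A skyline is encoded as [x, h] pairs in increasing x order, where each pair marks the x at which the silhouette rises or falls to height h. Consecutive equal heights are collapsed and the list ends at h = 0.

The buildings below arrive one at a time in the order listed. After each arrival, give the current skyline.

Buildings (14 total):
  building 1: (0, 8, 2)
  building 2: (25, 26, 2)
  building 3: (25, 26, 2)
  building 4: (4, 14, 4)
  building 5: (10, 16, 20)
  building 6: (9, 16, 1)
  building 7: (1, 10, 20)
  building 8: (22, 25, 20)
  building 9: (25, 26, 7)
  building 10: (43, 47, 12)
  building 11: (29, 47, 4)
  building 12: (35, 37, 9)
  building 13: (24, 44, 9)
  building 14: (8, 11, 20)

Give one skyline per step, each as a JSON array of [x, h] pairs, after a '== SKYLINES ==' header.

== SKYLINES ==
[[0,2],[8,0]]
[[0,2],[8,0],[25,2],[26,0]]
[[0,2],[8,0],[25,2],[26,0]]
[[0,2],[4,4],[14,0],[25,2],[26,0]]
[[0,2],[4,4],[10,20],[16,0],[25,2],[26,0]]
[[0,2],[4,4],[10,20],[16,0],[25,2],[26,0]]
[[0,2],[1,20],[16,0],[25,2],[26,0]]
[[0,2],[1,20],[16,0],[22,20],[25,2],[26,0]]
[[0,2],[1,20],[16,0],[22,20],[25,7],[26,0]]
[[0,2],[1,20],[16,0],[22,20],[25,7],[26,0],[43,12],[47,0]]
[[0,2],[1,20],[16,0],[22,20],[25,7],[26,0],[29,4],[43,12],[47,0]]
[[0,2],[1,20],[16,0],[22,20],[25,7],[26,0],[29,4],[35,9],[37,4],[43,12],[47,0]]
[[0,2],[1,20],[16,0],[22,20],[25,9],[43,12],[47,0]]
[[0,2],[1,20],[16,0],[22,20],[25,9],[43,12],[47,0]]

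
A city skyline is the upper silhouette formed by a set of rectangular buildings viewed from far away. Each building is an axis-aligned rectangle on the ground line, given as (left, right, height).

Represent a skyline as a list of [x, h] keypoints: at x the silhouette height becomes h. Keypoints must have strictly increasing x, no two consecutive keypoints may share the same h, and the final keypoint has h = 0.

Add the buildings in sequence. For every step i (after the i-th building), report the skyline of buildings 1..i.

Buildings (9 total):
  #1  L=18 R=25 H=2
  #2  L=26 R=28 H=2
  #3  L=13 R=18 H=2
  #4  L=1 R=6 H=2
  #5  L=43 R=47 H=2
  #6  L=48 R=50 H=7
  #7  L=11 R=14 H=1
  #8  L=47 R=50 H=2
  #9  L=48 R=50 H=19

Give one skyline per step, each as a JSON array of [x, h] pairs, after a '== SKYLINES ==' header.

== SKYLINES ==
[[18,2],[25,0]]
[[18,2],[25,0],[26,2],[28,0]]
[[13,2],[25,0],[26,2],[28,0]]
[[1,2],[6,0],[13,2],[25,0],[26,2],[28,0]]
[[1,2],[6,0],[13,2],[25,0],[26,2],[28,0],[43,2],[47,0]]
[[1,2],[6,0],[13,2],[25,0],[26,2],[28,0],[43,2],[47,0],[48,7],[50,0]]
[[1,2],[6,0],[11,1],[13,2],[25,0],[26,2],[28,0],[43,2],[47,0],[48,7],[50,0]]
[[1,2],[6,0],[11,1],[13,2],[25,0],[26,2],[28,0],[43,2],[48,7],[50,0]]
[[1,2],[6,0],[11,1],[13,2],[25,0],[26,2],[28,0],[43,2],[48,19],[50,0]]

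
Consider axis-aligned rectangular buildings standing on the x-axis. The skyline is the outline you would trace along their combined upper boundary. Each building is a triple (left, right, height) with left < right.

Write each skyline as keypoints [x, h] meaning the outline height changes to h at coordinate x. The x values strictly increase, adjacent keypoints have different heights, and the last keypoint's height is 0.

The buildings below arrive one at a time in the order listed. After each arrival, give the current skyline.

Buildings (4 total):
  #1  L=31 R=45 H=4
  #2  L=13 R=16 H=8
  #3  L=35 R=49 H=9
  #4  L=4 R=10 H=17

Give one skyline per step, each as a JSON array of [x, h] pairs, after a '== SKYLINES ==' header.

== SKYLINES ==
[[31,4],[45,0]]
[[13,8],[16,0],[31,4],[45,0]]
[[13,8],[16,0],[31,4],[35,9],[49,0]]
[[4,17],[10,0],[13,8],[16,0],[31,4],[35,9],[49,0]]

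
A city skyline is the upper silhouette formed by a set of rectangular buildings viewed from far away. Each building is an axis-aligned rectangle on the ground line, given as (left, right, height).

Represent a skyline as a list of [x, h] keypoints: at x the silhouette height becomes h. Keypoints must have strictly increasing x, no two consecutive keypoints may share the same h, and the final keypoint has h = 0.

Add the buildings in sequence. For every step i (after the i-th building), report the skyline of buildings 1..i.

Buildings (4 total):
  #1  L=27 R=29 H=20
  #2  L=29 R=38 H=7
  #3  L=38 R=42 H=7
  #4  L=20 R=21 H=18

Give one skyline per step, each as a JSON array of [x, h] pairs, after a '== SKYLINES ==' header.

== SKYLINES ==
[[27,20],[29,0]]
[[27,20],[29,7],[38,0]]
[[27,20],[29,7],[42,0]]
[[20,18],[21,0],[27,20],[29,7],[42,0]]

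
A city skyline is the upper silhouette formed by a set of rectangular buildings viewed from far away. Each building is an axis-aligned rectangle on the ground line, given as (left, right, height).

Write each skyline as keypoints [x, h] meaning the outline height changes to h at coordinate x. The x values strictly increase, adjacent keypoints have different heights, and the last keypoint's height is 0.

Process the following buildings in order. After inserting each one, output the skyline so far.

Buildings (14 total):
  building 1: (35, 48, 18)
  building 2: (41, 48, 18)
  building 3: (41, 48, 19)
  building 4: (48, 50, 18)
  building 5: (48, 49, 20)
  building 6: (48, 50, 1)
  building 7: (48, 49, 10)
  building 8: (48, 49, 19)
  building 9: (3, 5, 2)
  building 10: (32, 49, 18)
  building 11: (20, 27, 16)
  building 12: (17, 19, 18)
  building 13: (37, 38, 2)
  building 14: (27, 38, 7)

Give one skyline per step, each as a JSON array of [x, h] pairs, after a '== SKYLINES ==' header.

== SKYLINES ==
[[35,18],[48,0]]
[[35,18],[48,0]]
[[35,18],[41,19],[48,0]]
[[35,18],[41,19],[48,18],[50,0]]
[[35,18],[41,19],[48,20],[49,18],[50,0]]
[[35,18],[41,19],[48,20],[49,18],[50,0]]
[[35,18],[41,19],[48,20],[49,18],[50,0]]
[[35,18],[41,19],[48,20],[49,18],[50,0]]
[[3,2],[5,0],[35,18],[41,19],[48,20],[49,18],[50,0]]
[[3,2],[5,0],[32,18],[41,19],[48,20],[49,18],[50,0]]
[[3,2],[5,0],[20,16],[27,0],[32,18],[41,19],[48,20],[49,18],[50,0]]
[[3,2],[5,0],[17,18],[19,0],[20,16],[27,0],[32,18],[41,19],[48,20],[49,18],[50,0]]
[[3,2],[5,0],[17,18],[19,0],[20,16],[27,0],[32,18],[41,19],[48,20],[49,18],[50,0]]
[[3,2],[5,0],[17,18],[19,0],[20,16],[27,7],[32,18],[41,19],[48,20],[49,18],[50,0]]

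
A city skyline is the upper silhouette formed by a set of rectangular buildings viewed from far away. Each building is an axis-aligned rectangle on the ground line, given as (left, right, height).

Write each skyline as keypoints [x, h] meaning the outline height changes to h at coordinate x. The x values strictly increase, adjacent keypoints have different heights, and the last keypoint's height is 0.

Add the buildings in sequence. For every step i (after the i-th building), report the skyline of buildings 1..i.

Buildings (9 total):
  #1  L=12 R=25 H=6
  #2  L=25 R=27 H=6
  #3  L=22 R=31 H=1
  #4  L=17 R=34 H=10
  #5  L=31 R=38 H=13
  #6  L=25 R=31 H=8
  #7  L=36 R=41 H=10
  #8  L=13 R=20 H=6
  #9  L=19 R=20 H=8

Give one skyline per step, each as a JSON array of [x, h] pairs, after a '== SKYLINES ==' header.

== SKYLINES ==
[[12,6],[25,0]]
[[12,6],[27,0]]
[[12,6],[27,1],[31,0]]
[[12,6],[17,10],[34,0]]
[[12,6],[17,10],[31,13],[38,0]]
[[12,6],[17,10],[31,13],[38,0]]
[[12,6],[17,10],[31,13],[38,10],[41,0]]
[[12,6],[17,10],[31,13],[38,10],[41,0]]
[[12,6],[17,10],[31,13],[38,10],[41,0]]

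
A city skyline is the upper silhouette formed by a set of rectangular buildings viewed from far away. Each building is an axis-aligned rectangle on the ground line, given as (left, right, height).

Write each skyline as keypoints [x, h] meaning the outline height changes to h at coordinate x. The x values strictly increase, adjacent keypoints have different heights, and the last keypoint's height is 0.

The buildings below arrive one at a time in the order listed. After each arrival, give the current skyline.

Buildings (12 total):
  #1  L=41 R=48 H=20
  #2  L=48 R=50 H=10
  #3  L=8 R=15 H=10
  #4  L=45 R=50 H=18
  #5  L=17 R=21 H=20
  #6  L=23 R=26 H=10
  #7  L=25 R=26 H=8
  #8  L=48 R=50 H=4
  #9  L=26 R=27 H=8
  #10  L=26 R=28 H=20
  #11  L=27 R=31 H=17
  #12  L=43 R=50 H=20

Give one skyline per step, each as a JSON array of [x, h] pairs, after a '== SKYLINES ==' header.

== SKYLINES ==
[[41,20],[48,0]]
[[41,20],[48,10],[50,0]]
[[8,10],[15,0],[41,20],[48,10],[50,0]]
[[8,10],[15,0],[41,20],[48,18],[50,0]]
[[8,10],[15,0],[17,20],[21,0],[41,20],[48,18],[50,0]]
[[8,10],[15,0],[17,20],[21,0],[23,10],[26,0],[41,20],[48,18],[50,0]]
[[8,10],[15,0],[17,20],[21,0],[23,10],[26,0],[41,20],[48,18],[50,0]]
[[8,10],[15,0],[17,20],[21,0],[23,10],[26,0],[41,20],[48,18],[50,0]]
[[8,10],[15,0],[17,20],[21,0],[23,10],[26,8],[27,0],[41,20],[48,18],[50,0]]
[[8,10],[15,0],[17,20],[21,0],[23,10],[26,20],[28,0],[41,20],[48,18],[50,0]]
[[8,10],[15,0],[17,20],[21,0],[23,10],[26,20],[28,17],[31,0],[41,20],[48,18],[50,0]]
[[8,10],[15,0],[17,20],[21,0],[23,10],[26,20],[28,17],[31,0],[41,20],[50,0]]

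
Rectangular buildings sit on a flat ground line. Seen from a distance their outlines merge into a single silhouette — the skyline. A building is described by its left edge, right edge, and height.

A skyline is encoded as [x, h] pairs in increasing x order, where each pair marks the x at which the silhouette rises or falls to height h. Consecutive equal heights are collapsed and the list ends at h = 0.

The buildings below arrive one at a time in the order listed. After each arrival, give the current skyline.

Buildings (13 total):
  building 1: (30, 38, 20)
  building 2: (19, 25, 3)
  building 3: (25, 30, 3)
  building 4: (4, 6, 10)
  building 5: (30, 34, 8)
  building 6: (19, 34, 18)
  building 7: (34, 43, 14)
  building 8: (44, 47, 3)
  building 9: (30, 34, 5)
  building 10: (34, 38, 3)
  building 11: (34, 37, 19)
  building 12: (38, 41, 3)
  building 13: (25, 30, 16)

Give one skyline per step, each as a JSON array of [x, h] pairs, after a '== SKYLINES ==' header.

== SKYLINES ==
[[30,20],[38,0]]
[[19,3],[25,0],[30,20],[38,0]]
[[19,3],[30,20],[38,0]]
[[4,10],[6,0],[19,3],[30,20],[38,0]]
[[4,10],[6,0],[19,3],[30,20],[38,0]]
[[4,10],[6,0],[19,18],[30,20],[38,0]]
[[4,10],[6,0],[19,18],[30,20],[38,14],[43,0]]
[[4,10],[6,0],[19,18],[30,20],[38,14],[43,0],[44,3],[47,0]]
[[4,10],[6,0],[19,18],[30,20],[38,14],[43,0],[44,3],[47,0]]
[[4,10],[6,0],[19,18],[30,20],[38,14],[43,0],[44,3],[47,0]]
[[4,10],[6,0],[19,18],[30,20],[38,14],[43,0],[44,3],[47,0]]
[[4,10],[6,0],[19,18],[30,20],[38,14],[43,0],[44,3],[47,0]]
[[4,10],[6,0],[19,18],[30,20],[38,14],[43,0],[44,3],[47,0]]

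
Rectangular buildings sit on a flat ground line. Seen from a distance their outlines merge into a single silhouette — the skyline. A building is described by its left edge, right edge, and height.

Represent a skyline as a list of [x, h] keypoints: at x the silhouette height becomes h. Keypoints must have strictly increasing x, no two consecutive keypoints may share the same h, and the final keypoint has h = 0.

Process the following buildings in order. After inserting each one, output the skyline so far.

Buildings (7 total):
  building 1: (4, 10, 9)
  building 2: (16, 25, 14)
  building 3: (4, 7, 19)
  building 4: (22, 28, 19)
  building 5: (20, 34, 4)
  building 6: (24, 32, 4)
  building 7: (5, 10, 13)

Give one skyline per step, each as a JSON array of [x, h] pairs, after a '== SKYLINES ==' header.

== SKYLINES ==
[[4,9],[10,0]]
[[4,9],[10,0],[16,14],[25,0]]
[[4,19],[7,9],[10,0],[16,14],[25,0]]
[[4,19],[7,9],[10,0],[16,14],[22,19],[28,0]]
[[4,19],[7,9],[10,0],[16,14],[22,19],[28,4],[34,0]]
[[4,19],[7,9],[10,0],[16,14],[22,19],[28,4],[34,0]]
[[4,19],[7,13],[10,0],[16,14],[22,19],[28,4],[34,0]]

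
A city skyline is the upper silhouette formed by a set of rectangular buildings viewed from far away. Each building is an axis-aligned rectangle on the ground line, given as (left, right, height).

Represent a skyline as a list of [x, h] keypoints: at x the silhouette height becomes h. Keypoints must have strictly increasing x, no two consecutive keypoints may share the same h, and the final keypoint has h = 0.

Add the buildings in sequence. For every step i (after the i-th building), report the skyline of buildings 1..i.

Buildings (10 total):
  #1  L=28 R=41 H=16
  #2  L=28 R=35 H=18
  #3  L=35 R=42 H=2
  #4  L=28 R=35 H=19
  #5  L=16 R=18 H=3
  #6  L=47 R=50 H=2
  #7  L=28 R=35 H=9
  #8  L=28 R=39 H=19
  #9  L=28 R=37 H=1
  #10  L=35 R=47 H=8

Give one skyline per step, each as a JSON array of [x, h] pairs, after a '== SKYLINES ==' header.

== SKYLINES ==
[[28,16],[41,0]]
[[28,18],[35,16],[41,0]]
[[28,18],[35,16],[41,2],[42,0]]
[[28,19],[35,16],[41,2],[42,0]]
[[16,3],[18,0],[28,19],[35,16],[41,2],[42,0]]
[[16,3],[18,0],[28,19],[35,16],[41,2],[42,0],[47,2],[50,0]]
[[16,3],[18,0],[28,19],[35,16],[41,2],[42,0],[47,2],[50,0]]
[[16,3],[18,0],[28,19],[39,16],[41,2],[42,0],[47,2],[50,0]]
[[16,3],[18,0],[28,19],[39,16],[41,2],[42,0],[47,2],[50,0]]
[[16,3],[18,0],[28,19],[39,16],[41,8],[47,2],[50,0]]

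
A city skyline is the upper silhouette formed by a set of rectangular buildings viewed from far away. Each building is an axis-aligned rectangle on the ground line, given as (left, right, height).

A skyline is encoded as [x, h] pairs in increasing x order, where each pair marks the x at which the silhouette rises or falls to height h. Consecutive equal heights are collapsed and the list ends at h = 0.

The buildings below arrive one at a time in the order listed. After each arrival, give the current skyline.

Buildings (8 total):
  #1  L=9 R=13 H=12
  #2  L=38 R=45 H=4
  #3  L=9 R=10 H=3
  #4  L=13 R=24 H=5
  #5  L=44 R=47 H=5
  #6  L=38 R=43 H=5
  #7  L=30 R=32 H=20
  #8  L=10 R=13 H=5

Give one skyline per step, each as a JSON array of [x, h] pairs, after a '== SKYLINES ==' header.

== SKYLINES ==
[[9,12],[13,0]]
[[9,12],[13,0],[38,4],[45,0]]
[[9,12],[13,0],[38,4],[45,0]]
[[9,12],[13,5],[24,0],[38,4],[45,0]]
[[9,12],[13,5],[24,0],[38,4],[44,5],[47,0]]
[[9,12],[13,5],[24,0],[38,5],[43,4],[44,5],[47,0]]
[[9,12],[13,5],[24,0],[30,20],[32,0],[38,5],[43,4],[44,5],[47,0]]
[[9,12],[13,5],[24,0],[30,20],[32,0],[38,5],[43,4],[44,5],[47,0]]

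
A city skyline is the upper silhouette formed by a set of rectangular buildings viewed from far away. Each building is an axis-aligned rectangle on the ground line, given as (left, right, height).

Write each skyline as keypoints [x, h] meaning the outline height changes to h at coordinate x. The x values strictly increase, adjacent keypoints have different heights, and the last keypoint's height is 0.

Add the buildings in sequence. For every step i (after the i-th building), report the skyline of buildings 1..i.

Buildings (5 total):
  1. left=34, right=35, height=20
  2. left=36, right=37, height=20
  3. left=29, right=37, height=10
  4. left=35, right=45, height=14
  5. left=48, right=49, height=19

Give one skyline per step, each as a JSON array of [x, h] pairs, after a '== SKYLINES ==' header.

== SKYLINES ==
[[34,20],[35,0]]
[[34,20],[35,0],[36,20],[37,0]]
[[29,10],[34,20],[35,10],[36,20],[37,0]]
[[29,10],[34,20],[35,14],[36,20],[37,14],[45,0]]
[[29,10],[34,20],[35,14],[36,20],[37,14],[45,0],[48,19],[49,0]]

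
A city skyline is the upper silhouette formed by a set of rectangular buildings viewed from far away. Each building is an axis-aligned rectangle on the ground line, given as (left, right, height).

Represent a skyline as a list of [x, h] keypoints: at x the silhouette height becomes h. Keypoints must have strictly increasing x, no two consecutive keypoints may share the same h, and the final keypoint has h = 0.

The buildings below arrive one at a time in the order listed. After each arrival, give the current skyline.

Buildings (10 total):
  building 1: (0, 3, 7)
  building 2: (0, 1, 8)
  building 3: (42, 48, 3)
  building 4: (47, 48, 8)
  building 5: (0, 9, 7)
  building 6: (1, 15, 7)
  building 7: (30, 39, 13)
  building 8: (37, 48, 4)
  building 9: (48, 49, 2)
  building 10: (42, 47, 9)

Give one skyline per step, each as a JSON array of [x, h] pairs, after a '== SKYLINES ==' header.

== SKYLINES ==
[[0,7],[3,0]]
[[0,8],[1,7],[3,0]]
[[0,8],[1,7],[3,0],[42,3],[48,0]]
[[0,8],[1,7],[3,0],[42,3],[47,8],[48,0]]
[[0,8],[1,7],[9,0],[42,3],[47,8],[48,0]]
[[0,8],[1,7],[15,0],[42,3],[47,8],[48,0]]
[[0,8],[1,7],[15,0],[30,13],[39,0],[42,3],[47,8],[48,0]]
[[0,8],[1,7],[15,0],[30,13],[39,4],[47,8],[48,0]]
[[0,8],[1,7],[15,0],[30,13],[39,4],[47,8],[48,2],[49,0]]
[[0,8],[1,7],[15,0],[30,13],[39,4],[42,9],[47,8],[48,2],[49,0]]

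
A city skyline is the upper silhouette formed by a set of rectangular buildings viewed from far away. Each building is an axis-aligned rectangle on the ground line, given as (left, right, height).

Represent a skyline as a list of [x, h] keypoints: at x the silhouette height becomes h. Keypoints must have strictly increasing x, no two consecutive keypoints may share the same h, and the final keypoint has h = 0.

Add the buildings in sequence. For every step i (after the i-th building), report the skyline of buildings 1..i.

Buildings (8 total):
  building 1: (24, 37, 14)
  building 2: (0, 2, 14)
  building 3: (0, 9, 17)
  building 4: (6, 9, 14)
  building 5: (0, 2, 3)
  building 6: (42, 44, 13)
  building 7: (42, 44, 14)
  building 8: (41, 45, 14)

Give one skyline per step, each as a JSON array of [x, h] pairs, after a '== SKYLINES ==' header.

== SKYLINES ==
[[24,14],[37,0]]
[[0,14],[2,0],[24,14],[37,0]]
[[0,17],[9,0],[24,14],[37,0]]
[[0,17],[9,0],[24,14],[37,0]]
[[0,17],[9,0],[24,14],[37,0]]
[[0,17],[9,0],[24,14],[37,0],[42,13],[44,0]]
[[0,17],[9,0],[24,14],[37,0],[42,14],[44,0]]
[[0,17],[9,0],[24,14],[37,0],[41,14],[45,0]]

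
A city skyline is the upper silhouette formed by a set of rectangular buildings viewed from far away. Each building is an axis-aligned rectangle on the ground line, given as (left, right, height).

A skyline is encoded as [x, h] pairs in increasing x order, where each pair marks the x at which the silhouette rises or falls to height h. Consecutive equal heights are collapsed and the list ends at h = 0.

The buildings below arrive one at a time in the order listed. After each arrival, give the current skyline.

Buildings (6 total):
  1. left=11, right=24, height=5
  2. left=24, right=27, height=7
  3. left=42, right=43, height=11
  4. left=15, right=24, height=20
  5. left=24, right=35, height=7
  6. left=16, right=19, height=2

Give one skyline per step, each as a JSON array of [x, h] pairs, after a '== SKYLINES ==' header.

== SKYLINES ==
[[11,5],[24,0]]
[[11,5],[24,7],[27,0]]
[[11,5],[24,7],[27,0],[42,11],[43,0]]
[[11,5],[15,20],[24,7],[27,0],[42,11],[43,0]]
[[11,5],[15,20],[24,7],[35,0],[42,11],[43,0]]
[[11,5],[15,20],[24,7],[35,0],[42,11],[43,0]]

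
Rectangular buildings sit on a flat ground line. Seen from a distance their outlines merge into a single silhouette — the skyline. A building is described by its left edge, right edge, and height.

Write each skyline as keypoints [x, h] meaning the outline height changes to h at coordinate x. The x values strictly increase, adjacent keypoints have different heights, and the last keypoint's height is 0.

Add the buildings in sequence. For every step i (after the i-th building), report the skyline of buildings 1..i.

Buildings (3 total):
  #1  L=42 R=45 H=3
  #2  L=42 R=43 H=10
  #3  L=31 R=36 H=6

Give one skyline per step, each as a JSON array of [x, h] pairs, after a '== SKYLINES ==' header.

== SKYLINES ==
[[42,3],[45,0]]
[[42,10],[43,3],[45,0]]
[[31,6],[36,0],[42,10],[43,3],[45,0]]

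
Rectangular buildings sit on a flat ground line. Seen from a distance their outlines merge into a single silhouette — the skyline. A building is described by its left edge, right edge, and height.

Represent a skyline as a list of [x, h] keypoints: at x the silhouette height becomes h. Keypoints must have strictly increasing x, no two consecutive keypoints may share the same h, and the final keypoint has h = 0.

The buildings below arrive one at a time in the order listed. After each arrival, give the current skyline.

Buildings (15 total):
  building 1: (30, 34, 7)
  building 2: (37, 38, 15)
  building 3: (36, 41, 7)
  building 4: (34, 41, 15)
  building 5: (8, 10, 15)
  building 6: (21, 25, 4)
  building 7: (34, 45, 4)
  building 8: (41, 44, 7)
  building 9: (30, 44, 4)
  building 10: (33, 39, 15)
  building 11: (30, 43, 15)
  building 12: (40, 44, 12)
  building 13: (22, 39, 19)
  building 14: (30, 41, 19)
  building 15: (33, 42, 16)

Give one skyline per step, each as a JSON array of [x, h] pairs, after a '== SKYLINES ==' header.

== SKYLINES ==
[[30,7],[34,0]]
[[30,7],[34,0],[37,15],[38,0]]
[[30,7],[34,0],[36,7],[37,15],[38,7],[41,0]]
[[30,7],[34,15],[41,0]]
[[8,15],[10,0],[30,7],[34,15],[41,0]]
[[8,15],[10,0],[21,4],[25,0],[30,7],[34,15],[41,0]]
[[8,15],[10,0],[21,4],[25,0],[30,7],[34,15],[41,4],[45,0]]
[[8,15],[10,0],[21,4],[25,0],[30,7],[34,15],[41,7],[44,4],[45,0]]
[[8,15],[10,0],[21,4],[25,0],[30,7],[34,15],[41,7],[44,4],[45,0]]
[[8,15],[10,0],[21,4],[25,0],[30,7],[33,15],[41,7],[44,4],[45,0]]
[[8,15],[10,0],[21,4],[25,0],[30,15],[43,7],[44,4],[45,0]]
[[8,15],[10,0],[21,4],[25,0],[30,15],[43,12],[44,4],[45,0]]
[[8,15],[10,0],[21,4],[22,19],[39,15],[43,12],[44,4],[45,0]]
[[8,15],[10,0],[21,4],[22,19],[41,15],[43,12],[44,4],[45,0]]
[[8,15],[10,0],[21,4],[22,19],[41,16],[42,15],[43,12],[44,4],[45,0]]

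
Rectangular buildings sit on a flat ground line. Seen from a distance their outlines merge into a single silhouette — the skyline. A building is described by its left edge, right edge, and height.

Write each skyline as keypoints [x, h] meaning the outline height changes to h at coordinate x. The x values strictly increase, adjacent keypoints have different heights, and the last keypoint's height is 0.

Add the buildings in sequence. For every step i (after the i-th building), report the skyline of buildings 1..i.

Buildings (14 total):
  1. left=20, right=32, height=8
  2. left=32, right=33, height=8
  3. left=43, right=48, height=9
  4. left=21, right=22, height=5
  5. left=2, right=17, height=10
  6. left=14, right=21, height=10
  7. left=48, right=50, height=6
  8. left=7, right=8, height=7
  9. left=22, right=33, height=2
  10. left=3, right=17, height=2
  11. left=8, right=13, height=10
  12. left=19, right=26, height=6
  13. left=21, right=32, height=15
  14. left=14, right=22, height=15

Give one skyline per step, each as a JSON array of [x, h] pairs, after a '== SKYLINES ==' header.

== SKYLINES ==
[[20,8],[32,0]]
[[20,8],[33,0]]
[[20,8],[33,0],[43,9],[48,0]]
[[20,8],[33,0],[43,9],[48,0]]
[[2,10],[17,0],[20,8],[33,0],[43,9],[48,0]]
[[2,10],[21,8],[33,0],[43,9],[48,0]]
[[2,10],[21,8],[33,0],[43,9],[48,6],[50,0]]
[[2,10],[21,8],[33,0],[43,9],[48,6],[50,0]]
[[2,10],[21,8],[33,0],[43,9],[48,6],[50,0]]
[[2,10],[21,8],[33,0],[43,9],[48,6],[50,0]]
[[2,10],[21,8],[33,0],[43,9],[48,6],[50,0]]
[[2,10],[21,8],[33,0],[43,9],[48,6],[50,0]]
[[2,10],[21,15],[32,8],[33,0],[43,9],[48,6],[50,0]]
[[2,10],[14,15],[32,8],[33,0],[43,9],[48,6],[50,0]]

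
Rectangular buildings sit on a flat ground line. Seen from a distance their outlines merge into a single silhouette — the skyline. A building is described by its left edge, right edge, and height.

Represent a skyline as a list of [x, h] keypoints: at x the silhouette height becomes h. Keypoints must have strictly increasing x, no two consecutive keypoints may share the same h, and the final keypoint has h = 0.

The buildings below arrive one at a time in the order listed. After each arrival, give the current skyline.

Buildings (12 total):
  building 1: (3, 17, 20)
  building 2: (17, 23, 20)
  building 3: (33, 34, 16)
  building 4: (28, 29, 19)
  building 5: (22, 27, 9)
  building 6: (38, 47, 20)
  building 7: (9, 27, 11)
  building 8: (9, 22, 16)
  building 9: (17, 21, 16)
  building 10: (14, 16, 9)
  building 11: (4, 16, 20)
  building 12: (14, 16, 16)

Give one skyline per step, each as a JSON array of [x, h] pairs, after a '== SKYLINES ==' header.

== SKYLINES ==
[[3,20],[17,0]]
[[3,20],[23,0]]
[[3,20],[23,0],[33,16],[34,0]]
[[3,20],[23,0],[28,19],[29,0],[33,16],[34,0]]
[[3,20],[23,9],[27,0],[28,19],[29,0],[33,16],[34,0]]
[[3,20],[23,9],[27,0],[28,19],[29,0],[33,16],[34,0],[38,20],[47,0]]
[[3,20],[23,11],[27,0],[28,19],[29,0],[33,16],[34,0],[38,20],[47,0]]
[[3,20],[23,11],[27,0],[28,19],[29,0],[33,16],[34,0],[38,20],[47,0]]
[[3,20],[23,11],[27,0],[28,19],[29,0],[33,16],[34,0],[38,20],[47,0]]
[[3,20],[23,11],[27,0],[28,19],[29,0],[33,16],[34,0],[38,20],[47,0]]
[[3,20],[23,11],[27,0],[28,19],[29,0],[33,16],[34,0],[38,20],[47,0]]
[[3,20],[23,11],[27,0],[28,19],[29,0],[33,16],[34,0],[38,20],[47,0]]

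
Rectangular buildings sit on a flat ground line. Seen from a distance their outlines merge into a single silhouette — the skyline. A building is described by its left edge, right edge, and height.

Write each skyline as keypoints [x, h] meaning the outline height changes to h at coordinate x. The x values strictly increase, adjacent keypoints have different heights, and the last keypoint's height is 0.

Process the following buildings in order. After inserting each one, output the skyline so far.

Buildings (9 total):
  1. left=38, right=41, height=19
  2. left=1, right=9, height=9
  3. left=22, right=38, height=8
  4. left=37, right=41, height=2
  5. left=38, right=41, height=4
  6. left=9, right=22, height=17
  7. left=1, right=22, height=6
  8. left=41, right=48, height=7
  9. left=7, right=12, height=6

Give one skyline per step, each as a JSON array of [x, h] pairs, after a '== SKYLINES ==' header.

== SKYLINES ==
[[38,19],[41,0]]
[[1,9],[9,0],[38,19],[41,0]]
[[1,9],[9,0],[22,8],[38,19],[41,0]]
[[1,9],[9,0],[22,8],[38,19],[41,0]]
[[1,9],[9,0],[22,8],[38,19],[41,0]]
[[1,9],[9,17],[22,8],[38,19],[41,0]]
[[1,9],[9,17],[22,8],[38,19],[41,0]]
[[1,9],[9,17],[22,8],[38,19],[41,7],[48,0]]
[[1,9],[9,17],[22,8],[38,19],[41,7],[48,0]]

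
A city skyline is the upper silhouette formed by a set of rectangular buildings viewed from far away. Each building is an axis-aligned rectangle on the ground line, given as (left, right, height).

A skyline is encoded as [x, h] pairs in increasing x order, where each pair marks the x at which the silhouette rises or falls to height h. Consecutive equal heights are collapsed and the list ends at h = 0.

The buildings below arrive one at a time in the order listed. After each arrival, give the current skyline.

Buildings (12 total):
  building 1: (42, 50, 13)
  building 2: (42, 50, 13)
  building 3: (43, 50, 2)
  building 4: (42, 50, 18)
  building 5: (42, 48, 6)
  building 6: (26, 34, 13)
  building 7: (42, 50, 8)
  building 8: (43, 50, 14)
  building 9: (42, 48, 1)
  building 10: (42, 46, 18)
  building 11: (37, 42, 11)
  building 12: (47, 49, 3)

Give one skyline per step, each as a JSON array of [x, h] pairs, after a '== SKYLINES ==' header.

== SKYLINES ==
[[42,13],[50,0]]
[[42,13],[50,0]]
[[42,13],[50,0]]
[[42,18],[50,0]]
[[42,18],[50,0]]
[[26,13],[34,0],[42,18],[50,0]]
[[26,13],[34,0],[42,18],[50,0]]
[[26,13],[34,0],[42,18],[50,0]]
[[26,13],[34,0],[42,18],[50,0]]
[[26,13],[34,0],[42,18],[50,0]]
[[26,13],[34,0],[37,11],[42,18],[50,0]]
[[26,13],[34,0],[37,11],[42,18],[50,0]]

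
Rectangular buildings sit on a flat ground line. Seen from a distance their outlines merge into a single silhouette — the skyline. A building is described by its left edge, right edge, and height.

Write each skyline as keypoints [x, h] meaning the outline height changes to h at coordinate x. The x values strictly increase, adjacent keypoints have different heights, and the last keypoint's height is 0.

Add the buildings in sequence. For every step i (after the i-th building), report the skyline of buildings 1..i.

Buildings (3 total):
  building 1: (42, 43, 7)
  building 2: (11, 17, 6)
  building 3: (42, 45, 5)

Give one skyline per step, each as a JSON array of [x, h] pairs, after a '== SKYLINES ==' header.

== SKYLINES ==
[[42,7],[43,0]]
[[11,6],[17,0],[42,7],[43,0]]
[[11,6],[17,0],[42,7],[43,5],[45,0]]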